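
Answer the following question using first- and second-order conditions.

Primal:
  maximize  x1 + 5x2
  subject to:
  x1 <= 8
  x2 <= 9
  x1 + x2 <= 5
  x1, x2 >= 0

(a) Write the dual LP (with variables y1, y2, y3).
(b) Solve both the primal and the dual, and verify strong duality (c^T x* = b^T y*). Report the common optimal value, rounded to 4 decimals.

The standard primal-dual pair for 'max c^T x s.t. A x <= b, x >= 0' is:
  Dual:  min b^T y  s.t.  A^T y >= c,  y >= 0.

So the dual LP is:
  minimize  8y1 + 9y2 + 5y3
  subject to:
    y1 + y3 >= 1
    y2 + y3 >= 5
    y1, y2, y3 >= 0

Solving the primal: x* = (0, 5).
  primal value c^T x* = 25.
Solving the dual: y* = (0, 0, 5).
  dual value b^T y* = 25.
Strong duality: c^T x* = b^T y*. Confirmed.

25


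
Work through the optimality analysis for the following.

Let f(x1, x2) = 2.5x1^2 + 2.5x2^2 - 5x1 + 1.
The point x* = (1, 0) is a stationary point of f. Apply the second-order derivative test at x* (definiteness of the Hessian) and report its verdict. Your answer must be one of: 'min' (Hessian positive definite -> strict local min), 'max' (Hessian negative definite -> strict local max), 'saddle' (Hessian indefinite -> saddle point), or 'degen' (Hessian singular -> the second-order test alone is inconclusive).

Compute the Hessian H = grad^2 f:
  H = [[5, 0], [0, 5]]
Verify stationarity: grad f(x*) = H x* + g = (0, 0).
Eigenvalues of H: 5, 5.
Both eigenvalues > 0, so H is positive definite -> x* is a strict local min.

min


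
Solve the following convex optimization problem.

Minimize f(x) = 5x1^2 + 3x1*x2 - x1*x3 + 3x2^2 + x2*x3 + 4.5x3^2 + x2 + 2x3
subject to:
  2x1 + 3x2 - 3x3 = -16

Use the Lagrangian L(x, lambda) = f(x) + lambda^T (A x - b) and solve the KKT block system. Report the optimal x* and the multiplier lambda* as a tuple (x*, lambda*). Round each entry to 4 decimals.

Form the Lagrangian:
  L(x, lambda) = (1/2) x^T Q x + c^T x + lambda^T (A x - b)
Stationarity (grad_x L = 0): Q x + c + A^T lambda = 0.
Primal feasibility: A x = b.

This gives the KKT block system:
  [ Q   A^T ] [ x     ]   [-c ]
  [ A    0  ] [ lambda ] = [ b ]

Solving the linear system:
  x*      = (0.0872, -3.3582, 2.0333)
  lambda* = (5.6181)
  f(x*)   = 45.2987

x* = (0.0872, -3.3582, 2.0333), lambda* = (5.6181)


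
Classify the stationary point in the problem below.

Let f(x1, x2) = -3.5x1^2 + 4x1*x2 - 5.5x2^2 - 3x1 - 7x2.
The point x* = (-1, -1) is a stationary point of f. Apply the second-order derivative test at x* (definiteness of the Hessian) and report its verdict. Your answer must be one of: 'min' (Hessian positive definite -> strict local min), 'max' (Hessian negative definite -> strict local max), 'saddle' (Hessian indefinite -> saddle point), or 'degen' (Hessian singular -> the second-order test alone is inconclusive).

Compute the Hessian H = grad^2 f:
  H = [[-7, 4], [4, -11]]
Verify stationarity: grad f(x*) = H x* + g = (0, 0).
Eigenvalues of H: -13.4721, -4.5279.
Both eigenvalues < 0, so H is negative definite -> x* is a strict local max.

max


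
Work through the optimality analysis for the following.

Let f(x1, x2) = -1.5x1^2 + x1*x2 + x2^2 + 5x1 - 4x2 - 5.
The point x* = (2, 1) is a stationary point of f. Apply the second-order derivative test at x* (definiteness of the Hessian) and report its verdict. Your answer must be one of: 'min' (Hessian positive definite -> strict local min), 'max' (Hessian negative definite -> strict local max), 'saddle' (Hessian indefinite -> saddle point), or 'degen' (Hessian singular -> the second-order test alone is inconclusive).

Compute the Hessian H = grad^2 f:
  H = [[-3, 1], [1, 2]]
Verify stationarity: grad f(x*) = H x* + g = (0, 0).
Eigenvalues of H: -3.1926, 2.1926.
Eigenvalues have mixed signs, so H is indefinite -> x* is a saddle point.

saddle


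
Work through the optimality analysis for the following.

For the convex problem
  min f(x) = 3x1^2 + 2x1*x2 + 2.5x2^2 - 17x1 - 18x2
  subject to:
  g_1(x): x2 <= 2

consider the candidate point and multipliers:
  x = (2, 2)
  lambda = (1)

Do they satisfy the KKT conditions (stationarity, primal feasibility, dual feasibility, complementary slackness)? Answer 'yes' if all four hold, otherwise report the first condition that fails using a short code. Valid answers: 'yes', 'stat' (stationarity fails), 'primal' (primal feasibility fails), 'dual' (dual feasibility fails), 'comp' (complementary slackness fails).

Gradient of f: grad f(x) = Q x + c = (-1, -4)
Constraint values g_i(x) = a_i^T x - b_i:
  g_1((2, 2)) = 0
Stationarity residual: grad f(x) + sum_i lambda_i a_i = (-1, -3)
  -> stationarity FAILS
Primal feasibility (all g_i <= 0): OK
Dual feasibility (all lambda_i >= 0): OK
Complementary slackness (lambda_i * g_i(x) = 0 for all i): OK

Verdict: the first failing condition is stationarity -> stat.

stat


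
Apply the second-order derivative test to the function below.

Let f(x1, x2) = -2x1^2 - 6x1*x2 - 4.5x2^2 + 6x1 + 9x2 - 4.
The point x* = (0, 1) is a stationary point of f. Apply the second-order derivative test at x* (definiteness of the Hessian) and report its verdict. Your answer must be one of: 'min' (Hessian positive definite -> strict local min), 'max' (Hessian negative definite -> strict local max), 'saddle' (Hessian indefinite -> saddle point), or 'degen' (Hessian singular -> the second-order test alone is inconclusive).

Compute the Hessian H = grad^2 f:
  H = [[-4, -6], [-6, -9]]
Verify stationarity: grad f(x*) = H x* + g = (0, 0).
Eigenvalues of H: -13, 0.
H has a zero eigenvalue (singular; negative semidefinite but not definite), so H is neither positive definite, negative definite, nor indefinite. The second-order test alone is inconclusive -> degen.
(Indeed, f is constant along the null direction of H through x*, so x* is not a strict local extremum.)

degen


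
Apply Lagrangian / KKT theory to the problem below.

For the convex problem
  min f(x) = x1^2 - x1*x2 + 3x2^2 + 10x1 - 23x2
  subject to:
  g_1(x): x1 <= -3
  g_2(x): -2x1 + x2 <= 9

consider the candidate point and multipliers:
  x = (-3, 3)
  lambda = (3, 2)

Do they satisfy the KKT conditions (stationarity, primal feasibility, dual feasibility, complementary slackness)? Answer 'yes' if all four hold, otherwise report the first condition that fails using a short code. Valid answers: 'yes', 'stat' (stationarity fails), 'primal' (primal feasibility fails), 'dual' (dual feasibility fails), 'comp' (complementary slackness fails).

Gradient of f: grad f(x) = Q x + c = (1, -2)
Constraint values g_i(x) = a_i^T x - b_i:
  g_1((-3, 3)) = 0
  g_2((-3, 3)) = 0
Stationarity residual: grad f(x) + sum_i lambda_i a_i = (0, 0)
  -> stationarity OK
Primal feasibility (all g_i <= 0): OK
Dual feasibility (all lambda_i >= 0): OK
Complementary slackness (lambda_i * g_i(x) = 0 for all i): OK

Verdict: yes, KKT holds.

yes


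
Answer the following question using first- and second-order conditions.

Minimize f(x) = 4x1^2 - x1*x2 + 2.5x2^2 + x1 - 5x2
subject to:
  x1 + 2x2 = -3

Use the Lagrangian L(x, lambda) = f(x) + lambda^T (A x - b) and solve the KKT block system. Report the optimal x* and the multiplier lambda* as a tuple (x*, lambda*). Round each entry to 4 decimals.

Form the Lagrangian:
  L(x, lambda) = (1/2) x^T Q x + c^T x + lambda^T (A x - b)
Stationarity (grad_x L = 0): Q x + c + A^T lambda = 0.
Primal feasibility: A x = b.

This gives the KKT block system:
  [ Q   A^T ] [ x     ]   [-c ]
  [ A    0  ] [ lambda ] = [ b ]

Solving the linear system:
  x*      = (-0.8537, -1.0732)
  lambda* = (4.7561)
  f(x*)   = 9.3902

x* = (-0.8537, -1.0732), lambda* = (4.7561)


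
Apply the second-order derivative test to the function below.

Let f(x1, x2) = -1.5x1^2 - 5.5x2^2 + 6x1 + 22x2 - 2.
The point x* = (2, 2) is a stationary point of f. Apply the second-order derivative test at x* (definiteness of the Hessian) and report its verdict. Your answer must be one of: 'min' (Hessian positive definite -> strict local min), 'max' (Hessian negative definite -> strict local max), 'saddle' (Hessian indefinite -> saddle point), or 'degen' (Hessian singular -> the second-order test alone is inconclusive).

Compute the Hessian H = grad^2 f:
  H = [[-3, 0], [0, -11]]
Verify stationarity: grad f(x*) = H x* + g = (0, 0).
Eigenvalues of H: -11, -3.
Both eigenvalues < 0, so H is negative definite -> x* is a strict local max.

max


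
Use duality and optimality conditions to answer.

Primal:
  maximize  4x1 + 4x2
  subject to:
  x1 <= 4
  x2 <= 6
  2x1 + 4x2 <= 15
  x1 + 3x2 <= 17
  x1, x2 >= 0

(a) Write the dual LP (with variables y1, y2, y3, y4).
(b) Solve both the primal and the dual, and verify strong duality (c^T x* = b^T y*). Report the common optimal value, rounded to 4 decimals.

The standard primal-dual pair for 'max c^T x s.t. A x <= b, x >= 0' is:
  Dual:  min b^T y  s.t.  A^T y >= c,  y >= 0.

So the dual LP is:
  minimize  4y1 + 6y2 + 15y3 + 17y4
  subject to:
    y1 + 2y3 + y4 >= 4
    y2 + 4y3 + 3y4 >= 4
    y1, y2, y3, y4 >= 0

Solving the primal: x* = (4, 1.75).
  primal value c^T x* = 23.
Solving the dual: y* = (2, 0, 1, 0).
  dual value b^T y* = 23.
Strong duality: c^T x* = b^T y*. Confirmed.

23


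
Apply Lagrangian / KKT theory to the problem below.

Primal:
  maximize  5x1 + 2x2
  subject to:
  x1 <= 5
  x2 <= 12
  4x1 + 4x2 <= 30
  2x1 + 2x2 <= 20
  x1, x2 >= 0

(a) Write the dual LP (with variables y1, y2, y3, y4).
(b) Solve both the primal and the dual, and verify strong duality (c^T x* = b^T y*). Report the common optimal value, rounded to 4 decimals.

The standard primal-dual pair for 'max c^T x s.t. A x <= b, x >= 0' is:
  Dual:  min b^T y  s.t.  A^T y >= c,  y >= 0.

So the dual LP is:
  minimize  5y1 + 12y2 + 30y3 + 20y4
  subject to:
    y1 + 4y3 + 2y4 >= 5
    y2 + 4y3 + 2y4 >= 2
    y1, y2, y3, y4 >= 0

Solving the primal: x* = (5, 2.5).
  primal value c^T x* = 30.
Solving the dual: y* = (3, 0, 0.5, 0).
  dual value b^T y* = 30.
Strong duality: c^T x* = b^T y*. Confirmed.

30


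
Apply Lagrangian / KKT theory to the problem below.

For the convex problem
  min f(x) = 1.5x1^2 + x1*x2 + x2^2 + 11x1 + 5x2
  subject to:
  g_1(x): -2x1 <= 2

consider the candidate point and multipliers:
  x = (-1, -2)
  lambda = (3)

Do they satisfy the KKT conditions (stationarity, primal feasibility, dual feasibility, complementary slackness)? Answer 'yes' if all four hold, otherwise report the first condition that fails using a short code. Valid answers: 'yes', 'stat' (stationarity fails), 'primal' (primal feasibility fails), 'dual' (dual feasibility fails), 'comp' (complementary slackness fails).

Gradient of f: grad f(x) = Q x + c = (6, 0)
Constraint values g_i(x) = a_i^T x - b_i:
  g_1((-1, -2)) = 0
Stationarity residual: grad f(x) + sum_i lambda_i a_i = (0, 0)
  -> stationarity OK
Primal feasibility (all g_i <= 0): OK
Dual feasibility (all lambda_i >= 0): OK
Complementary slackness (lambda_i * g_i(x) = 0 for all i): OK

Verdict: yes, KKT holds.

yes


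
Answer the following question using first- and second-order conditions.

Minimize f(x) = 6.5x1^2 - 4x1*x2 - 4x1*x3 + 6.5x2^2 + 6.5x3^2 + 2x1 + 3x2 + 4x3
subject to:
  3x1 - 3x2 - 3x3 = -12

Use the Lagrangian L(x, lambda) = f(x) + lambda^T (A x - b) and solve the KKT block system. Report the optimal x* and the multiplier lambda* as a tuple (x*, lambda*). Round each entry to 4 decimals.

Form the Lagrangian:
  L(x, lambda) = (1/2) x^T Q x + c^T x + lambda^T (A x - b)
Stationarity (grad_x L = 0): Q x + c + A^T lambda = 0.
Primal feasibility: A x = b.

This gives the KKT block system:
  [ Q   A^T ] [ x     ]   [-c ]
  [ A    0  ] [ lambda ] = [ b ]

Solving the linear system:
  x*      = (-1.3478, 1.3645, 1.2876)
  lambda* = (8.7101)
  f(x*)   = 55.5351

x* = (-1.3478, 1.3645, 1.2876), lambda* = (8.7101)


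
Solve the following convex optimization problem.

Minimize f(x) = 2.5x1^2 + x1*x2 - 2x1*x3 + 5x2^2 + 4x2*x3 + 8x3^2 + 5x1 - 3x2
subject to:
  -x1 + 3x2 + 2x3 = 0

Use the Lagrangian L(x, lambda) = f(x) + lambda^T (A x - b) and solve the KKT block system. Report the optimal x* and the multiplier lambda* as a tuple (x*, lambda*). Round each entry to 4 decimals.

Form the Lagrangian:
  L(x, lambda) = (1/2) x^T Q x + c^T x + lambda^T (A x - b)
Stationarity (grad_x L = 0): Q x + c + A^T lambda = 0.
Primal feasibility: A x = b.

This gives the KKT block system:
  [ Q   A^T ] [ x     ]   [-c ]
  [ A    0  ] [ lambda ] = [ b ]

Solving the linear system:
  x*      = (-0.7525, -0.0446, -0.3094)
  lambda* = (1.8119)
  f(x*)   = -1.8144

x* = (-0.7525, -0.0446, -0.3094), lambda* = (1.8119)


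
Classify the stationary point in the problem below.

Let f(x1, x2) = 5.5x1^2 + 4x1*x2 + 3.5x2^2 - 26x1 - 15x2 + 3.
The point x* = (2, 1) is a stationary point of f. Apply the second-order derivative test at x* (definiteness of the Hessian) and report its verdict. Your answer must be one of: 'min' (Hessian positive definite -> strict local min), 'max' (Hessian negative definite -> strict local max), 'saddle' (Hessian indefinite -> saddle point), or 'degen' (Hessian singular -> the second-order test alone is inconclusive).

Compute the Hessian H = grad^2 f:
  H = [[11, 4], [4, 7]]
Verify stationarity: grad f(x*) = H x* + g = (0, 0).
Eigenvalues of H: 4.5279, 13.4721.
Both eigenvalues > 0, so H is positive definite -> x* is a strict local min.

min


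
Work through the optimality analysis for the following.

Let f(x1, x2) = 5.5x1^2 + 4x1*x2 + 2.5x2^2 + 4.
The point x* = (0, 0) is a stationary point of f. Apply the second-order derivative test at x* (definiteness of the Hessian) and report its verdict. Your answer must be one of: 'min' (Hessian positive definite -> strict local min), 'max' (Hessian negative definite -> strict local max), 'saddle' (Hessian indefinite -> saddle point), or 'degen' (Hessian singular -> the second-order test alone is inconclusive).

Compute the Hessian H = grad^2 f:
  H = [[11, 4], [4, 5]]
Verify stationarity: grad f(x*) = H x* + g = (0, 0).
Eigenvalues of H: 3, 13.
Both eigenvalues > 0, so H is positive definite -> x* is a strict local min.

min


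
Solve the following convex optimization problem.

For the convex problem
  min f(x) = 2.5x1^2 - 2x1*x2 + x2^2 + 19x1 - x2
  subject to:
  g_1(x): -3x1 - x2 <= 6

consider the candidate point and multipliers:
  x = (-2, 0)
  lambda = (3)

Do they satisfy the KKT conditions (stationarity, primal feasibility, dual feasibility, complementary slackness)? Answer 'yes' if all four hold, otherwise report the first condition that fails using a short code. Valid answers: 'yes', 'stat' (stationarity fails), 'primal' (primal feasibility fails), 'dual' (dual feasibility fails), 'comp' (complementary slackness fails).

Gradient of f: grad f(x) = Q x + c = (9, 3)
Constraint values g_i(x) = a_i^T x - b_i:
  g_1((-2, 0)) = 0
Stationarity residual: grad f(x) + sum_i lambda_i a_i = (0, 0)
  -> stationarity OK
Primal feasibility (all g_i <= 0): OK
Dual feasibility (all lambda_i >= 0): OK
Complementary slackness (lambda_i * g_i(x) = 0 for all i): OK

Verdict: yes, KKT holds.

yes


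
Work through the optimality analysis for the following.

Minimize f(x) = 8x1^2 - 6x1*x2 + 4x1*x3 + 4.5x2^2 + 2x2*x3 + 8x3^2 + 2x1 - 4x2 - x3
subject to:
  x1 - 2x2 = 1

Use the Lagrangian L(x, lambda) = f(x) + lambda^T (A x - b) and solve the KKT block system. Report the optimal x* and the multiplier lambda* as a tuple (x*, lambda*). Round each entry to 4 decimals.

Form the Lagrangian:
  L(x, lambda) = (1/2) x^T Q x + c^T x + lambda^T (A x - b)
Stationarity (grad_x L = 0): Q x + c + A^T lambda = 0.
Primal feasibility: A x = b.

This gives the KKT block system:
  [ Q   A^T ] [ x     ]   [-c ]
  [ A    0  ] [ lambda ] = [ b ]

Solving the linear system:
  x*      = (-0.1287, -0.5643, 0.1652)
  lambda* = (-3.9883)
  f(x*)   = 2.9115

x* = (-0.1287, -0.5643, 0.1652), lambda* = (-3.9883)


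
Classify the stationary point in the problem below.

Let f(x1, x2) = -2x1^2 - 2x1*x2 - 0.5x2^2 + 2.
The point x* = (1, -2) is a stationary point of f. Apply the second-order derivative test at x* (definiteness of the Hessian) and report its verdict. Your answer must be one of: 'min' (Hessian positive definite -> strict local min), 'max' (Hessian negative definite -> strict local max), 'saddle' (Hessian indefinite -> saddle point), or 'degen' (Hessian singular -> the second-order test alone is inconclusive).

Compute the Hessian H = grad^2 f:
  H = [[-4, -2], [-2, -1]]
Verify stationarity: grad f(x*) = H x* + g = (0, 0).
Eigenvalues of H: -5, 0.
H has a zero eigenvalue (singular; negative semidefinite but not definite), so H is neither positive definite, negative definite, nor indefinite. The second-order test alone is inconclusive -> degen.
(Indeed, f is constant along the null direction of H through x*, so x* is not a strict local extremum.)

degen


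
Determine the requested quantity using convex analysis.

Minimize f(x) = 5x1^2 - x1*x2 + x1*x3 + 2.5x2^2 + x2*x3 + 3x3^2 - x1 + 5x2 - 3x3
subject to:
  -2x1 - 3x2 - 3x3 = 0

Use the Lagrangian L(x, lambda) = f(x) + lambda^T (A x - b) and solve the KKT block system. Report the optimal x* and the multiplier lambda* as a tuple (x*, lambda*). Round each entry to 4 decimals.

Form the Lagrangian:
  L(x, lambda) = (1/2) x^T Q x + c^T x + lambda^T (A x - b)
Stationarity (grad_x L = 0): Q x + c + A^T lambda = 0.
Primal feasibility: A x = b.

This gives the KKT block system:
  [ Q   A^T ] [ x     ]   [-c ]
  [ A    0  ] [ lambda ] = [ b ]

Solving the linear system:
  x*      = (0.0166, -0.8914, 0.8803)
  lambda* = (0.469)
  f(x*)   = -3.5571

x* = (0.0166, -0.8914, 0.8803), lambda* = (0.469)


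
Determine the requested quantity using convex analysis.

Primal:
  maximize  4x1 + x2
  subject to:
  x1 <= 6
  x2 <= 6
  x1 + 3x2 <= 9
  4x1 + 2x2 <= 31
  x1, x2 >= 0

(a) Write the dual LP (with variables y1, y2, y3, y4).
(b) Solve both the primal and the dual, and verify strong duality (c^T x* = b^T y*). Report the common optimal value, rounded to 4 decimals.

The standard primal-dual pair for 'max c^T x s.t. A x <= b, x >= 0' is:
  Dual:  min b^T y  s.t.  A^T y >= c,  y >= 0.

So the dual LP is:
  minimize  6y1 + 6y2 + 9y3 + 31y4
  subject to:
    y1 + y3 + 4y4 >= 4
    y2 + 3y3 + 2y4 >= 1
    y1, y2, y3, y4 >= 0

Solving the primal: x* = (6, 1).
  primal value c^T x* = 25.
Solving the dual: y* = (3.6667, 0, 0.3333, 0).
  dual value b^T y* = 25.
Strong duality: c^T x* = b^T y*. Confirmed.

25


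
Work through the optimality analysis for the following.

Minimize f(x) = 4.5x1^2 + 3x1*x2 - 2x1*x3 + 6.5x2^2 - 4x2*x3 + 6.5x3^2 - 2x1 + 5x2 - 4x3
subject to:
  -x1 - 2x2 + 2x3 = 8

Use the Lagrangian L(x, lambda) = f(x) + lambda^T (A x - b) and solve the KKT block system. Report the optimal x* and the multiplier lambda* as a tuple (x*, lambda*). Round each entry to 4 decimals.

Form the Lagrangian:
  L(x, lambda) = (1/2) x^T Q x + c^T x + lambda^T (A x - b)
Stationarity (grad_x L = 0): Q x + c + A^T lambda = 0.
Primal feasibility: A x = b.

This gives the KKT block system:
  [ Q   A^T ] [ x     ]   [-c ]
  [ A    0  ] [ lambda ] = [ b ]

Solving the linear system:
  x*      = (-0.3144, -1.9595, 1.8833)
  lambda* = (-14.4749)
  f(x*)   = 49.5486

x* = (-0.3144, -1.9595, 1.8833), lambda* = (-14.4749)


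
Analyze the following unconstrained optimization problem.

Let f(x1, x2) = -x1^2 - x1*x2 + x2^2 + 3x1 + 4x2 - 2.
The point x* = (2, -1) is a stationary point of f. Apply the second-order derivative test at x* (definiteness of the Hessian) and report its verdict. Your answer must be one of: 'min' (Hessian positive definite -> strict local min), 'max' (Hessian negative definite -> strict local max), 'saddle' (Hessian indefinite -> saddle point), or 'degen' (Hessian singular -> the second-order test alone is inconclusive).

Compute the Hessian H = grad^2 f:
  H = [[-2, -1], [-1, 2]]
Verify stationarity: grad f(x*) = H x* + g = (0, 0).
Eigenvalues of H: -2.2361, 2.2361.
Eigenvalues have mixed signs, so H is indefinite -> x* is a saddle point.

saddle


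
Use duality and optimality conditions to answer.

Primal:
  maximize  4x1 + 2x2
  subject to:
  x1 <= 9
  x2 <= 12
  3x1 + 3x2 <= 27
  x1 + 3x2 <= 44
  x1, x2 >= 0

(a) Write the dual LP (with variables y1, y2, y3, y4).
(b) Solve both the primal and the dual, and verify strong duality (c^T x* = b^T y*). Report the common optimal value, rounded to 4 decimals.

The standard primal-dual pair for 'max c^T x s.t. A x <= b, x >= 0' is:
  Dual:  min b^T y  s.t.  A^T y >= c,  y >= 0.

So the dual LP is:
  minimize  9y1 + 12y2 + 27y3 + 44y4
  subject to:
    y1 + 3y3 + y4 >= 4
    y2 + 3y3 + 3y4 >= 2
    y1, y2, y3, y4 >= 0

Solving the primal: x* = (9, 0).
  primal value c^T x* = 36.
Solving the dual: y* = (2, 0, 0.6667, 0).
  dual value b^T y* = 36.
Strong duality: c^T x* = b^T y*. Confirmed.

36


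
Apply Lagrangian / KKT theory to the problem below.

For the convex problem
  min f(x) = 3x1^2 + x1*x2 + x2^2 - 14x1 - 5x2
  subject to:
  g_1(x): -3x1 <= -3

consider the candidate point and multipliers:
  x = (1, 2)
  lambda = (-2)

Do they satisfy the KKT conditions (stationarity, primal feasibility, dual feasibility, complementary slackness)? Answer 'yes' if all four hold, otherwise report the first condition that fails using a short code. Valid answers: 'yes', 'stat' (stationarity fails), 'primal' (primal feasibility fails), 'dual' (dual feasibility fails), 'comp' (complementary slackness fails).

Gradient of f: grad f(x) = Q x + c = (-6, 0)
Constraint values g_i(x) = a_i^T x - b_i:
  g_1((1, 2)) = 0
Stationarity residual: grad f(x) + sum_i lambda_i a_i = (0, 0)
  -> stationarity OK
Primal feasibility (all g_i <= 0): OK
Dual feasibility (all lambda_i >= 0): FAILS
Complementary slackness (lambda_i * g_i(x) = 0 for all i): OK

Verdict: the first failing condition is dual_feasibility -> dual.

dual


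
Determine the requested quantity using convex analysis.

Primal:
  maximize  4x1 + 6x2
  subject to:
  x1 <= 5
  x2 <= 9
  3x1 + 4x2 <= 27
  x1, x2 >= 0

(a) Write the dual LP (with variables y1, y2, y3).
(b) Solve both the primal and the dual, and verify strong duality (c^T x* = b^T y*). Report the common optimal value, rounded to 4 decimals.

The standard primal-dual pair for 'max c^T x s.t. A x <= b, x >= 0' is:
  Dual:  min b^T y  s.t.  A^T y >= c,  y >= 0.

So the dual LP is:
  minimize  5y1 + 9y2 + 27y3
  subject to:
    y1 + 3y3 >= 4
    y2 + 4y3 >= 6
    y1, y2, y3 >= 0

Solving the primal: x* = (0, 6.75).
  primal value c^T x* = 40.5.
Solving the dual: y* = (0, 0, 1.5).
  dual value b^T y* = 40.5.
Strong duality: c^T x* = b^T y*. Confirmed.

40.5


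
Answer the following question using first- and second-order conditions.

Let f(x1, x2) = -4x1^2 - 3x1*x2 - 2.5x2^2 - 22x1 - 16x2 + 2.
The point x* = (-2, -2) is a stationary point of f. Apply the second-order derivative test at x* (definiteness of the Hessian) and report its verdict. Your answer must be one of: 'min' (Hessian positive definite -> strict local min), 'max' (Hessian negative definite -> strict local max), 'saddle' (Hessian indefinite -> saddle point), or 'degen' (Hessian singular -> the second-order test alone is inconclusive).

Compute the Hessian H = grad^2 f:
  H = [[-8, -3], [-3, -5]]
Verify stationarity: grad f(x*) = H x* + g = (0, 0).
Eigenvalues of H: -9.8541, -3.1459.
Both eigenvalues < 0, so H is negative definite -> x* is a strict local max.

max


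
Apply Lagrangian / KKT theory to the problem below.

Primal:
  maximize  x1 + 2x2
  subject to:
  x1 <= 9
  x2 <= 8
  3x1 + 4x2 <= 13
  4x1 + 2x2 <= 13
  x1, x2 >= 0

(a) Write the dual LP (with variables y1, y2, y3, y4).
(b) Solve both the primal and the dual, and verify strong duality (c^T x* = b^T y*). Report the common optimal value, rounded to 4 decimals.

The standard primal-dual pair for 'max c^T x s.t. A x <= b, x >= 0' is:
  Dual:  min b^T y  s.t.  A^T y >= c,  y >= 0.

So the dual LP is:
  minimize  9y1 + 8y2 + 13y3 + 13y4
  subject to:
    y1 + 3y3 + 4y4 >= 1
    y2 + 4y3 + 2y4 >= 2
    y1, y2, y3, y4 >= 0

Solving the primal: x* = (0, 3.25).
  primal value c^T x* = 6.5.
Solving the dual: y* = (0, 0, 0.5, 0).
  dual value b^T y* = 6.5.
Strong duality: c^T x* = b^T y*. Confirmed.

6.5


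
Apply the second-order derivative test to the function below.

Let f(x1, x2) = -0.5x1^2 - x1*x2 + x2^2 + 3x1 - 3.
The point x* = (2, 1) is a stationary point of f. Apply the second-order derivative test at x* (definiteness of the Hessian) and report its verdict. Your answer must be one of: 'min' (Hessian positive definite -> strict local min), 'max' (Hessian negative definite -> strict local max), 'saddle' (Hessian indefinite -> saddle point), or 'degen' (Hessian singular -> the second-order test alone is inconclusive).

Compute the Hessian H = grad^2 f:
  H = [[-1, -1], [-1, 2]]
Verify stationarity: grad f(x*) = H x* + g = (0, 0).
Eigenvalues of H: -1.3028, 2.3028.
Eigenvalues have mixed signs, so H is indefinite -> x* is a saddle point.

saddle


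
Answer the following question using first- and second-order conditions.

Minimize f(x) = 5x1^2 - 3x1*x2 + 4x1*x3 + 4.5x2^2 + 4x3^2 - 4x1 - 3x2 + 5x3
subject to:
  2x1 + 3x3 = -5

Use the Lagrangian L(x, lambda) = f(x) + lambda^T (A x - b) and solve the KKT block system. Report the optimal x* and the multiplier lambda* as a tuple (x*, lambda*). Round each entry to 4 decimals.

Form the Lagrangian:
  L(x, lambda) = (1/2) x^T Q x + c^T x + lambda^T (A x - b)
Stationarity (grad_x L = 0): Q x + c + A^T lambda = 0.
Primal feasibility: A x = b.

This gives the KKT block system:
  [ Q   A^T ] [ x     ]   [-c ]
  [ A    0  ] [ lambda ] = [ b ]

Solving the linear system:
  x*      = (0.8462, 0.6154, -2.2308)
  lambda* = (3.1538)
  f(x*)   = -0.3077

x* = (0.8462, 0.6154, -2.2308), lambda* = (3.1538)


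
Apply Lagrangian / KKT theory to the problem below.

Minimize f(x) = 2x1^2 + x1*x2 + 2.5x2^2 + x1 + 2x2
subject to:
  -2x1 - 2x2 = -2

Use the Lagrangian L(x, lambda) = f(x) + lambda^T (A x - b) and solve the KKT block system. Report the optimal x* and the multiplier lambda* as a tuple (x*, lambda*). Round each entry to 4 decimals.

Form the Lagrangian:
  L(x, lambda) = (1/2) x^T Q x + c^T x + lambda^T (A x - b)
Stationarity (grad_x L = 0): Q x + c + A^T lambda = 0.
Primal feasibility: A x = b.

This gives the KKT block system:
  [ Q   A^T ] [ x     ]   [-c ]
  [ A    0  ] [ lambda ] = [ b ]

Solving the linear system:
  x*      = (0.7143, 0.2857)
  lambda* = (2.0714)
  f(x*)   = 2.7143

x* = (0.7143, 0.2857), lambda* = (2.0714)


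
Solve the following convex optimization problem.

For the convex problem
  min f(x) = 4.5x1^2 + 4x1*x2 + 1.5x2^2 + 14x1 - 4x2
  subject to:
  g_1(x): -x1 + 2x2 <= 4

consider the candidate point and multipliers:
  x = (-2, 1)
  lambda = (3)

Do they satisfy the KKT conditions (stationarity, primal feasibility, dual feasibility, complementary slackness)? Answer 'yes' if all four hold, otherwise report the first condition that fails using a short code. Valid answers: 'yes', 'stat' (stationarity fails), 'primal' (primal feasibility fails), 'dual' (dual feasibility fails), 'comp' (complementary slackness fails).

Gradient of f: grad f(x) = Q x + c = (0, -9)
Constraint values g_i(x) = a_i^T x - b_i:
  g_1((-2, 1)) = 0
Stationarity residual: grad f(x) + sum_i lambda_i a_i = (-3, -3)
  -> stationarity FAILS
Primal feasibility (all g_i <= 0): OK
Dual feasibility (all lambda_i >= 0): OK
Complementary slackness (lambda_i * g_i(x) = 0 for all i): OK

Verdict: the first failing condition is stationarity -> stat.

stat


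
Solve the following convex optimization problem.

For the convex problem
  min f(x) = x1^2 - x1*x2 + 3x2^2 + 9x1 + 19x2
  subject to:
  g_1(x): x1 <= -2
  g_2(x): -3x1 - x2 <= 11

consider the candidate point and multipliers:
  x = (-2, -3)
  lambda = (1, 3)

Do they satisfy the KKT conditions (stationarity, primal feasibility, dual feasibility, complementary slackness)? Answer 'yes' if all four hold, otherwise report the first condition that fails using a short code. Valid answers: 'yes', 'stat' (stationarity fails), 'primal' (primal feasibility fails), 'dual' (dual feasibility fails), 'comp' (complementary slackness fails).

Gradient of f: grad f(x) = Q x + c = (8, 3)
Constraint values g_i(x) = a_i^T x - b_i:
  g_1((-2, -3)) = 0
  g_2((-2, -3)) = -2
Stationarity residual: grad f(x) + sum_i lambda_i a_i = (0, 0)
  -> stationarity OK
Primal feasibility (all g_i <= 0): OK
Dual feasibility (all lambda_i >= 0): OK
Complementary slackness (lambda_i * g_i(x) = 0 for all i): FAILS

Verdict: the first failing condition is complementary_slackness -> comp.

comp


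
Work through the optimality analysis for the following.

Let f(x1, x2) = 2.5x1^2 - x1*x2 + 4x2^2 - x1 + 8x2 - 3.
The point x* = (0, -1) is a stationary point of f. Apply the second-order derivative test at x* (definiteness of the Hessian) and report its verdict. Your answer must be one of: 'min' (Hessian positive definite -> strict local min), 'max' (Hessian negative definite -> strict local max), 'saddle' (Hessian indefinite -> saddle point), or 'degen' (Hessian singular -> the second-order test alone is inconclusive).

Compute the Hessian H = grad^2 f:
  H = [[5, -1], [-1, 8]]
Verify stationarity: grad f(x*) = H x* + g = (0, 0).
Eigenvalues of H: 4.6972, 8.3028.
Both eigenvalues > 0, so H is positive definite -> x* is a strict local min.

min


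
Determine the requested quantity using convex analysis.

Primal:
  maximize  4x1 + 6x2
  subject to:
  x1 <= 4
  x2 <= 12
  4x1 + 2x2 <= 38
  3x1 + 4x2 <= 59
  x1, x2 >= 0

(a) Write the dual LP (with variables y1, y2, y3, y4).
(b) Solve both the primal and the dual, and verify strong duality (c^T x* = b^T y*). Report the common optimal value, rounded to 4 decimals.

The standard primal-dual pair for 'max c^T x s.t. A x <= b, x >= 0' is:
  Dual:  min b^T y  s.t.  A^T y >= c,  y >= 0.

So the dual LP is:
  minimize  4y1 + 12y2 + 38y3 + 59y4
  subject to:
    y1 + 4y3 + 3y4 >= 4
    y2 + 2y3 + 4y4 >= 6
    y1, y2, y3, y4 >= 0

Solving the primal: x* = (3.5, 12).
  primal value c^T x* = 86.
Solving the dual: y* = (0, 4, 1, 0).
  dual value b^T y* = 86.
Strong duality: c^T x* = b^T y*. Confirmed.

86


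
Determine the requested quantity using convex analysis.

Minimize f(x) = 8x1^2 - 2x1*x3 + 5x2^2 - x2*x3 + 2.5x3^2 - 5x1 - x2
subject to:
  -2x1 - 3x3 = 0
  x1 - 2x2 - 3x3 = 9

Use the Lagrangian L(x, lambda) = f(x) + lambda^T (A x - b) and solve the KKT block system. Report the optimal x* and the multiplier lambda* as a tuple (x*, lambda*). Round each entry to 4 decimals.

Form the Lagrangian:
  L(x, lambda) = (1/2) x^T Q x + c^T x + lambda^T (A x - b)
Stationarity (grad_x L = 0): Q x + c + A^T lambda = 0.
Primal feasibility: A x = b.

This gives the KKT block system:
  [ Q   A^T ] [ x     ]   [-c ]
  [ A    0  ] [ lambda ] = [ b ]

Solving the linear system:
  x*      = (1.6965, -1.9553, -1.131)
  lambda* = (7.347, -9.7111)
  f(x*)   = 40.4367

x* = (1.6965, -1.9553, -1.131), lambda* = (7.347, -9.7111)


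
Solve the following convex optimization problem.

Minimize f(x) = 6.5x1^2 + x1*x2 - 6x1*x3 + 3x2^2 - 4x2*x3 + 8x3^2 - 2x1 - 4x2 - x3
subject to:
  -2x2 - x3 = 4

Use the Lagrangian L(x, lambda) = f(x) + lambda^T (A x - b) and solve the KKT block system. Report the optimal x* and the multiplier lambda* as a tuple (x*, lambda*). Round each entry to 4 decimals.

Form the Lagrangian:
  L(x, lambda) = (1/2) x^T Q x + c^T x + lambda^T (A x - b)
Stationarity (grad_x L = 0): Q x + c + A^T lambda = 0.
Primal feasibility: A x = b.

This gives the KKT block system:
  [ Q   A^T ] [ x     ]   [-c ]
  [ A    0  ] [ lambda ] = [ b ]

Solving the linear system:
  x*      = (-0.0485, -1.6438, -0.7123)
  lambda* = (-5.5311)
  f(x*)   = 14.7545

x* = (-0.0485, -1.6438, -0.7123), lambda* = (-5.5311)


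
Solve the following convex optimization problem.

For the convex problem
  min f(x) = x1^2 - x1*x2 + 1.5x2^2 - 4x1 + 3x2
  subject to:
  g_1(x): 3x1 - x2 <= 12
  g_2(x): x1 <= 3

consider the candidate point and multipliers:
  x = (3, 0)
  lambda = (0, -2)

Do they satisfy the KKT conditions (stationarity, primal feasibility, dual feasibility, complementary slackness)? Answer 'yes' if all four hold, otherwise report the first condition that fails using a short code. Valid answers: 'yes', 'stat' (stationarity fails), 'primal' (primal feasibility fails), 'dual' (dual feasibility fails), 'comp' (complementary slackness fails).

Gradient of f: grad f(x) = Q x + c = (2, 0)
Constraint values g_i(x) = a_i^T x - b_i:
  g_1((3, 0)) = -3
  g_2((3, 0)) = 0
Stationarity residual: grad f(x) + sum_i lambda_i a_i = (0, 0)
  -> stationarity OK
Primal feasibility (all g_i <= 0): OK
Dual feasibility (all lambda_i >= 0): FAILS
Complementary slackness (lambda_i * g_i(x) = 0 for all i): OK

Verdict: the first failing condition is dual_feasibility -> dual.

dual


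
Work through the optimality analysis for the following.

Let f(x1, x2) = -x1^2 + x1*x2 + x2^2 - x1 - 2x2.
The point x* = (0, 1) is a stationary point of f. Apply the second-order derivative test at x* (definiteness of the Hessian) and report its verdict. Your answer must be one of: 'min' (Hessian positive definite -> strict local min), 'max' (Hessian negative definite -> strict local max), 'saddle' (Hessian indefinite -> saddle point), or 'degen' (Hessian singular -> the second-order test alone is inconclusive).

Compute the Hessian H = grad^2 f:
  H = [[-2, 1], [1, 2]]
Verify stationarity: grad f(x*) = H x* + g = (0, 0).
Eigenvalues of H: -2.2361, 2.2361.
Eigenvalues have mixed signs, so H is indefinite -> x* is a saddle point.

saddle


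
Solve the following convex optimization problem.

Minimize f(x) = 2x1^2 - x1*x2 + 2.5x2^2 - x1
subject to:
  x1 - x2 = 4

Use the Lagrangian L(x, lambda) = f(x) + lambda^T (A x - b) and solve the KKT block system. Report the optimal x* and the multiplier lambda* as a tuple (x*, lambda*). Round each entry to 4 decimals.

Form the Lagrangian:
  L(x, lambda) = (1/2) x^T Q x + c^T x + lambda^T (A x - b)
Stationarity (grad_x L = 0): Q x + c + A^T lambda = 0.
Primal feasibility: A x = b.

This gives the KKT block system:
  [ Q   A^T ] [ x     ]   [-c ]
  [ A    0  ] [ lambda ] = [ b ]

Solving the linear system:
  x*      = (2.4286, -1.5714)
  lambda* = (-10.2857)
  f(x*)   = 19.3571

x* = (2.4286, -1.5714), lambda* = (-10.2857)


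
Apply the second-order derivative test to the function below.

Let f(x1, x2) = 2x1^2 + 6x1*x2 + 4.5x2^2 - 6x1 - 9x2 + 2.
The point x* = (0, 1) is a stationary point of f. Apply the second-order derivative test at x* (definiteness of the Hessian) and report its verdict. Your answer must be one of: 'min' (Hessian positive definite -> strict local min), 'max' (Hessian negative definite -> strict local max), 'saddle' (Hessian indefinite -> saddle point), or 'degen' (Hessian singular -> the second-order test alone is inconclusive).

Compute the Hessian H = grad^2 f:
  H = [[4, 6], [6, 9]]
Verify stationarity: grad f(x*) = H x* + g = (0, 0).
Eigenvalues of H: 0, 13.
H has a zero eigenvalue (singular; positive semidefinite but not definite), so H is neither positive definite, negative definite, nor indefinite. The second-order test alone is inconclusive -> degen.
(Indeed, f is constant along the null direction of H through x*, so x* is not a strict local extremum.)

degen


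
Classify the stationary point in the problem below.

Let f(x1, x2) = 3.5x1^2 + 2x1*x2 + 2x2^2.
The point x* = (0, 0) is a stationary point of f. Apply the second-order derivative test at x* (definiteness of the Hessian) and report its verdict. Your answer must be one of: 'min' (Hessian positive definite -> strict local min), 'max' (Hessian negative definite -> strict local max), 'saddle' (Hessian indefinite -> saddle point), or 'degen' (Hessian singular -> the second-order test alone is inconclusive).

Compute the Hessian H = grad^2 f:
  H = [[7, 2], [2, 4]]
Verify stationarity: grad f(x*) = H x* + g = (0, 0).
Eigenvalues of H: 3, 8.
Both eigenvalues > 0, so H is positive definite -> x* is a strict local min.

min


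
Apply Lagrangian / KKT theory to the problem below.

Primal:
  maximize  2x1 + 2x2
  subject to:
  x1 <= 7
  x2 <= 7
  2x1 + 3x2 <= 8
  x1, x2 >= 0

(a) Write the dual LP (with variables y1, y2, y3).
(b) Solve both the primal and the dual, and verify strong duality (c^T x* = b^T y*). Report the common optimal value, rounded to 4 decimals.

The standard primal-dual pair for 'max c^T x s.t. A x <= b, x >= 0' is:
  Dual:  min b^T y  s.t.  A^T y >= c,  y >= 0.

So the dual LP is:
  minimize  7y1 + 7y2 + 8y3
  subject to:
    y1 + 2y3 >= 2
    y2 + 3y3 >= 2
    y1, y2, y3 >= 0

Solving the primal: x* = (4, 0).
  primal value c^T x* = 8.
Solving the dual: y* = (0, 0, 1).
  dual value b^T y* = 8.
Strong duality: c^T x* = b^T y*. Confirmed.

8


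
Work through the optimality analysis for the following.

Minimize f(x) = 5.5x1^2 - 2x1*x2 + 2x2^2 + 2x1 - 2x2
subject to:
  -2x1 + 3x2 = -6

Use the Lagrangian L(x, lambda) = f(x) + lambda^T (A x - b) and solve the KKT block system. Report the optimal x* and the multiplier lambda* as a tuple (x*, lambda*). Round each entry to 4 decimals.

Form the Lagrangian:
  L(x, lambda) = (1/2) x^T Q x + c^T x + lambda^T (A x - b)
Stationarity (grad_x L = 0): Q x + c + A^T lambda = 0.
Primal feasibility: A x = b.

This gives the KKT block system:
  [ Q   A^T ] [ x     ]   [-c ]
  [ A    0  ] [ lambda ] = [ b ]

Solving the linear system:
  x*      = (0.0659, -1.956)
  lambda* = (3.3187)
  f(x*)   = 11.978

x* = (0.0659, -1.956), lambda* = (3.3187)


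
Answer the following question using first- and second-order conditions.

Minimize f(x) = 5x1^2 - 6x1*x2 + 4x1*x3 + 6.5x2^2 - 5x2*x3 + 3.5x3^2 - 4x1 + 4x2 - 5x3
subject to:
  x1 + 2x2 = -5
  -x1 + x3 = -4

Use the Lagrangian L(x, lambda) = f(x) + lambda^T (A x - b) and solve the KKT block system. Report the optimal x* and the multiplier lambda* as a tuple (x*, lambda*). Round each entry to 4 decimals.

Form the Lagrangian:
  L(x, lambda) = (1/2) x^T Q x + c^T x + lambda^T (A x - b)
Stationarity (grad_x L = 0): Q x + c + A^T lambda = 0.
Primal feasibility: A x = b.

This gives the KKT block system:
  [ Q   A^T ] [ x     ]   [-c ]
  [ A    0  ] [ lambda ] = [ b ]

Solving the linear system:
  x*      = (0.5414, -2.7707, -3.4586)
  lambda* = (8.9873, 13.1911)
  f(x*)   = 50.8726

x* = (0.5414, -2.7707, -3.4586), lambda* = (8.9873, 13.1911)


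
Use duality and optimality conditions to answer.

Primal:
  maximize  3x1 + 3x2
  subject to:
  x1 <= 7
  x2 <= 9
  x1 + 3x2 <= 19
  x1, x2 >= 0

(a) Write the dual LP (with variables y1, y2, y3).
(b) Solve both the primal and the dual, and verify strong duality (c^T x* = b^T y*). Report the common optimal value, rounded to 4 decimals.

The standard primal-dual pair for 'max c^T x s.t. A x <= b, x >= 0' is:
  Dual:  min b^T y  s.t.  A^T y >= c,  y >= 0.

So the dual LP is:
  minimize  7y1 + 9y2 + 19y3
  subject to:
    y1 + y3 >= 3
    y2 + 3y3 >= 3
    y1, y2, y3 >= 0

Solving the primal: x* = (7, 4).
  primal value c^T x* = 33.
Solving the dual: y* = (2, 0, 1).
  dual value b^T y* = 33.
Strong duality: c^T x* = b^T y*. Confirmed.

33


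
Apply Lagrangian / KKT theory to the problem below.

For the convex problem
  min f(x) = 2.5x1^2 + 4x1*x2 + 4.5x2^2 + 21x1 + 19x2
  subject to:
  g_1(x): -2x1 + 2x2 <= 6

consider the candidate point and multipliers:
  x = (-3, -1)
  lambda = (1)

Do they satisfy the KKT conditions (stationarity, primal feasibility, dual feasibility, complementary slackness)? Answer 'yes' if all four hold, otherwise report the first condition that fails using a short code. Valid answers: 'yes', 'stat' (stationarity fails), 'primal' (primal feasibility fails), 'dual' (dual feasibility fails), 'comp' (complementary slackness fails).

Gradient of f: grad f(x) = Q x + c = (2, -2)
Constraint values g_i(x) = a_i^T x - b_i:
  g_1((-3, -1)) = -2
Stationarity residual: grad f(x) + sum_i lambda_i a_i = (0, 0)
  -> stationarity OK
Primal feasibility (all g_i <= 0): OK
Dual feasibility (all lambda_i >= 0): OK
Complementary slackness (lambda_i * g_i(x) = 0 for all i): FAILS

Verdict: the first failing condition is complementary_slackness -> comp.

comp


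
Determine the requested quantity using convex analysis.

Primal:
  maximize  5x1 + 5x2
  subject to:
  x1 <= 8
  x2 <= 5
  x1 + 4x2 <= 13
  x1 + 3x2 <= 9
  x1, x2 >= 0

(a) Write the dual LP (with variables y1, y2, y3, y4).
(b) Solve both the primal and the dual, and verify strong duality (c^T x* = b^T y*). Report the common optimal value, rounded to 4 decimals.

The standard primal-dual pair for 'max c^T x s.t. A x <= b, x >= 0' is:
  Dual:  min b^T y  s.t.  A^T y >= c,  y >= 0.

So the dual LP is:
  minimize  8y1 + 5y2 + 13y3 + 9y4
  subject to:
    y1 + y3 + y4 >= 5
    y2 + 4y3 + 3y4 >= 5
    y1, y2, y3, y4 >= 0

Solving the primal: x* = (8, 0.3333).
  primal value c^T x* = 41.6667.
Solving the dual: y* = (3.3333, 0, 0, 1.6667).
  dual value b^T y* = 41.6667.
Strong duality: c^T x* = b^T y*. Confirmed.

41.6667
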